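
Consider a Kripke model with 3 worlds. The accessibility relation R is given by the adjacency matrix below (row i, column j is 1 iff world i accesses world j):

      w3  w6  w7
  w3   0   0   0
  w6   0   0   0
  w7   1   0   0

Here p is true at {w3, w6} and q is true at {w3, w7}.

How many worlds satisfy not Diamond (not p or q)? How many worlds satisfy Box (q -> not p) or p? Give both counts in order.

For not Diamond (not p or q):
w3: Diamond (not p or q) is F. ✓
w6: Diamond (not p or q) is F. ✓
w7: Diamond (not p or q) is T. ✗
— 2 worlds.
For Box (q -> not p) or p:
w3: Box (q -> not p) is T, p is T. ✓
w6: Box (q -> not p) is T, p is T. ✓
w7: Box (q -> not p) is F, p is F. ✗
— 2 worlds.

2 and 2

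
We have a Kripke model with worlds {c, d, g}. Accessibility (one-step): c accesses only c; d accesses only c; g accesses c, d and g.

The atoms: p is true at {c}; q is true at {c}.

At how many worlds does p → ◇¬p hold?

c: p is T, ◇¬p is F. ✗
d: p is F, ◇¬p is F. ✓
g: p is F, ◇¬p is T. ✓
Satisfying worlds: {d, g}.

2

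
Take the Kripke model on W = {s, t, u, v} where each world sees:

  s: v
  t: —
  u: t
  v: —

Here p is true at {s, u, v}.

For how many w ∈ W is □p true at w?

s: successors {v}; p there: v:T. ✓
t: no successors, so □p holds vacuously. ✓
u: successors {t}; p there: t:F. ✗
v: no successors, so □p holds vacuously. ✓
Satisfying worlds: {s, t, v}.

3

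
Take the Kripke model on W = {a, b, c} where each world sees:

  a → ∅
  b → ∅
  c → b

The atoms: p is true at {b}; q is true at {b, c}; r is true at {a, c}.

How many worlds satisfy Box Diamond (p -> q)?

a: no successors, so Box Diamond (p -> q) holds vacuously. ✓
b: no successors, so Box Diamond (p -> q) holds vacuously. ✓
c: successors {b}; Diamond (p -> q) there: b:F. ✗
Satisfying worlds: {a, b}.

2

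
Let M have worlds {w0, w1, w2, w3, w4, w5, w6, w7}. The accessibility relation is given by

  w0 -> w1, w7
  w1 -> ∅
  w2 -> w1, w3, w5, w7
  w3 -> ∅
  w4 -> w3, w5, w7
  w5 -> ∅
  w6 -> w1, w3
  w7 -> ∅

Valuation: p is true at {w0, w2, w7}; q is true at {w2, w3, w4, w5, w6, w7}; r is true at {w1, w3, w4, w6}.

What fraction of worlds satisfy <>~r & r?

1/8

w0: <>~r is T, r is F. ✗
w1: <>~r is F, r is T. ✗
w2: <>~r is T, r is F. ✗
w3: <>~r is F, r is T. ✗
w4: <>~r is T, r is T. ✓
w5: <>~r is F, r is F. ✗
w6: <>~r is F, r is T. ✗
w7: <>~r is F, r is F. ✗
That's 1 of 8 worlds, so 1/8.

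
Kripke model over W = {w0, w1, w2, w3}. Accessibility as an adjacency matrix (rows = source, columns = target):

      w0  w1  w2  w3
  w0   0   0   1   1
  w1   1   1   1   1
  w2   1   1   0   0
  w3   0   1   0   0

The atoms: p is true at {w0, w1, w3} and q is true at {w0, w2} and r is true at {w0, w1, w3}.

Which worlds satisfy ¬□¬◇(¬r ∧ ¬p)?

w0: □¬◇(¬r ∧ ¬p) is T. ✗
w1: □¬◇(¬r ∧ ¬p) is F. ✓
w2: □¬◇(¬r ∧ ¬p) is F. ✓
w3: □¬◇(¬r ∧ ¬p) is F. ✓

{w1, w2, w3}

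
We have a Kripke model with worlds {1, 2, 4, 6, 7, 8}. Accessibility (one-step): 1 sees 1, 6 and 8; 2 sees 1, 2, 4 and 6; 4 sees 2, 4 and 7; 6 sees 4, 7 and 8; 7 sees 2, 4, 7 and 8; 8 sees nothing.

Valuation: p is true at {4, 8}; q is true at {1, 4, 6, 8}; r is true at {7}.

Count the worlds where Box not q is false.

1: successors {1, 6, 8}; not q there: 1:F, 6:F, 8:F. ✗
2: successors {1, 2, 4, 6}; not q there: 1:F, 2:T, 4:F, 6:F. ✗
4: successors {2, 4, 7}; not q there: 2:T, 4:F, 7:T. ✗
6: successors {4, 7, 8}; not q there: 4:F, 7:T, 8:F. ✗
7: successors {2, 4, 7, 8}; not q there: 2:T, 4:F, 7:T, 8:F. ✗
8: no successors, so Box not q holds vacuously. ✓
Satisfying worlds: {8}.
So Box not q fails at the other 5 worlds.

5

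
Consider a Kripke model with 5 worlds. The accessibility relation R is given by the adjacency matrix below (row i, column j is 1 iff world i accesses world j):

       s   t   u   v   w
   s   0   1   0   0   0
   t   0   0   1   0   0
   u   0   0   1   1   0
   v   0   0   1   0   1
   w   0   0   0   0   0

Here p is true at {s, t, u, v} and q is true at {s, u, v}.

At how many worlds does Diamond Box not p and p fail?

4

s: Diamond Box not p is F, p is T. ✗
t: Diamond Box not p is F, p is T. ✗
u: Diamond Box not p is F, p is T. ✗
v: Diamond Box not p is T, p is T. ✓
w: Diamond Box not p is F, p is F. ✗
Satisfying worlds: {v}.
So Diamond Box not p and p fails at the other 4 worlds.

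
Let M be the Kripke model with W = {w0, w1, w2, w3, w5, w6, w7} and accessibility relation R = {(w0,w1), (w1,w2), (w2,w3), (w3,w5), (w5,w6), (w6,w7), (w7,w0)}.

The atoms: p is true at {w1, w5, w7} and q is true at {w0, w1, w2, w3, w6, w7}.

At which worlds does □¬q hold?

{w3}

w0: successors {w1}; ¬q there: w1:F. ✗
w1: successors {w2}; ¬q there: w2:F. ✗
w2: successors {w3}; ¬q there: w3:F. ✗
w3: successors {w5}; ¬q there: w5:T. ✓
w5: successors {w6}; ¬q there: w6:F. ✗
w6: successors {w7}; ¬q there: w7:F. ✗
w7: successors {w0}; ¬q there: w0:F. ✗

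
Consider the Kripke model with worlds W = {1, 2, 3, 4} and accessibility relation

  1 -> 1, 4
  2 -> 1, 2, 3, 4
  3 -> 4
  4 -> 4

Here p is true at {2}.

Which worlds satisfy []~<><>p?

{1, 3, 4}

1: successors {1, 4}; ~<><>p there: 1:T, 4:T. ✓
2: successors {1, 2, 3, 4}; ~<><>p there: 1:T, 2:F, 3:T, 4:T. ✗
3: successors {4}; ~<><>p there: 4:T. ✓
4: successors {4}; ~<><>p there: 4:T. ✓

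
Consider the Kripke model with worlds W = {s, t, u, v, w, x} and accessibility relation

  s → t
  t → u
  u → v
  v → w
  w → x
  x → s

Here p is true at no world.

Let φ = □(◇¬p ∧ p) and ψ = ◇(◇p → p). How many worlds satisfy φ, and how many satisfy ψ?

0 and 6

For □(◇¬p ∧ p):
s: successors {t}; ◇¬p ∧ p there: t:F. ✗
t: successors {u}; ◇¬p ∧ p there: u:F. ✗
u: successors {v}; ◇¬p ∧ p there: v:F. ✗
v: successors {w}; ◇¬p ∧ p there: w:F. ✗
w: successors {x}; ◇¬p ∧ p there: x:F. ✗
x: successors {s}; ◇¬p ∧ p there: s:F. ✗
— 0 worlds.
For ◇(◇p → p):
s: successors {t}; ◇p → p there: t:T. ✓
t: successors {u}; ◇p → p there: u:T. ✓
u: successors {v}; ◇p → p there: v:T. ✓
v: successors {w}; ◇p → p there: w:T. ✓
w: successors {x}; ◇p → p there: x:T. ✓
x: successors {s}; ◇p → p there: s:T. ✓
— 6 worlds.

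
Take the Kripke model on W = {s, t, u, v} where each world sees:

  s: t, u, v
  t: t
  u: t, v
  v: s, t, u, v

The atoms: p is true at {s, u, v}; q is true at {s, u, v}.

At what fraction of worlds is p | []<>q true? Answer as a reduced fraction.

3/4

s: p is T, []<>q is F. ✓
t: p is F, []<>q is F. ✗
u: p is T, []<>q is F. ✓
v: p is T, []<>q is F. ✓
That's 3 of 4 worlds, so 3/4.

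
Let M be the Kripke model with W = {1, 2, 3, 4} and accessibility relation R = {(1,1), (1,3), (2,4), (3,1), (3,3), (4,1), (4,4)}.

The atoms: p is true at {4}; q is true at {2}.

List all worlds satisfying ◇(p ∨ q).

{2, 4}

1: successors {1, 3}; p ∨ q there: 1:F, 3:F. ✗
2: successors {4}; p ∨ q there: 4:T. ✓
3: successors {1, 3}; p ∨ q there: 1:F, 3:F. ✗
4: successors {1, 4}; p ∨ q there: 1:F, 4:T. ✓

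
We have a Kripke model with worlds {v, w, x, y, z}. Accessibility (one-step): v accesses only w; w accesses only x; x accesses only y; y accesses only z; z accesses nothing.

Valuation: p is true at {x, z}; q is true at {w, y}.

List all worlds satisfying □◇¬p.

v: successors {w}; ◇¬p there: w:F. ✗
w: successors {x}; ◇¬p there: x:T. ✓
x: successors {y}; ◇¬p there: y:F. ✗
y: successors {z}; ◇¬p there: z:F. ✗
z: no successors, so □◇¬p holds vacuously. ✓

{w, z}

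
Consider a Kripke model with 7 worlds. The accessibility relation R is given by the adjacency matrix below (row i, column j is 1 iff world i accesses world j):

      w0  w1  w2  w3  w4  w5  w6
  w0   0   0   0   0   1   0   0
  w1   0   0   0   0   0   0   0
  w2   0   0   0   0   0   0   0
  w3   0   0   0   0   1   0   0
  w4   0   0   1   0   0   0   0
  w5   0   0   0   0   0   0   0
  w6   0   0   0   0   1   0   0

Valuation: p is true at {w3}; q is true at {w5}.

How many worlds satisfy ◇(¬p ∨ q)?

w0: successors {w4}; ¬p ∨ q there: w4:T. ✓
w1: no successors, so ◇(¬p ∨ q) fails. ✗
w2: no successors, so ◇(¬p ∨ q) fails. ✗
w3: successors {w4}; ¬p ∨ q there: w4:T. ✓
w4: successors {w2}; ¬p ∨ q there: w2:T. ✓
w5: no successors, so ◇(¬p ∨ q) fails. ✗
w6: successors {w4}; ¬p ∨ q there: w4:T. ✓
Satisfying worlds: {w0, w3, w4, w6}.

4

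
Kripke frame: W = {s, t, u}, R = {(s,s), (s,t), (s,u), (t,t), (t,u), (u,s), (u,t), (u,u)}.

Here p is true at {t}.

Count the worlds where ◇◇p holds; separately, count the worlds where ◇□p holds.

For ◇◇p:
s: successors {s, t, u}; ◇p there: s:T, t:T, u:T. ✓
t: successors {t, u}; ◇p there: t:T, u:T. ✓
u: successors {s, t, u}; ◇p there: s:T, t:T, u:T. ✓
— 3 worlds.
For ◇□p:
s: successors {s, t, u}; □p there: s:F, t:F, u:F. ✗
t: successors {t, u}; □p there: t:F, u:F. ✗
u: successors {s, t, u}; □p there: s:F, t:F, u:F. ✗
— 0 worlds.

3 and 0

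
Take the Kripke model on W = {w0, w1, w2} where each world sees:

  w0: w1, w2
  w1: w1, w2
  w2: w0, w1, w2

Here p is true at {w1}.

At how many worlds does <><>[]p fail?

3

w0: successors {w1, w2}; <>[]p there: w1:F, w2:F. ✗
w1: successors {w1, w2}; <>[]p there: w1:F, w2:F. ✗
w2: successors {w0, w1, w2}; <>[]p there: w0:F, w1:F, w2:F. ✗
Satisfying worlds: ∅.
So <><>[]p fails at the other 3 worlds.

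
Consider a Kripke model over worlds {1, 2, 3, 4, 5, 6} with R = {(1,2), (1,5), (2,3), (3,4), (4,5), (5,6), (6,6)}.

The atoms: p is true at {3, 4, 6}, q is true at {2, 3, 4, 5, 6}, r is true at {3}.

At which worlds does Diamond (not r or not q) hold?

{1, 3, 4, 5, 6}

1: successors {2, 5}; not r or not q there: 2:T, 5:T. ✓
2: successors {3}; not r or not q there: 3:F. ✗
3: successors {4}; not r or not q there: 4:T. ✓
4: successors {5}; not r or not q there: 5:T. ✓
5: successors {6}; not r or not q there: 6:T. ✓
6: successors {6}; not r or not q there: 6:T. ✓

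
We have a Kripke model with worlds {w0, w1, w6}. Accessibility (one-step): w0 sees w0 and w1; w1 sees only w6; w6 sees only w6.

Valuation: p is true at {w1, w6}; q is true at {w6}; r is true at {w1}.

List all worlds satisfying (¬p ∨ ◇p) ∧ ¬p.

{w0}

w0: ¬p ∨ ◇p is T, ¬p is T. ✓
w1: ¬p ∨ ◇p is T, ¬p is F. ✗
w6: ¬p ∨ ◇p is T, ¬p is F. ✗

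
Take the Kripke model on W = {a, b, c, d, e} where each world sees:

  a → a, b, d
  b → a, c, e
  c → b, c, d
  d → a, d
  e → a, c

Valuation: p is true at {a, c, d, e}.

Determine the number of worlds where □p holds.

a: successors {a, b, d}; p there: a:T, b:F, d:T. ✗
b: successors {a, c, e}; p there: a:T, c:T, e:T. ✓
c: successors {b, c, d}; p there: b:F, c:T, d:T. ✗
d: successors {a, d}; p there: a:T, d:T. ✓
e: successors {a, c}; p there: a:T, c:T. ✓
Satisfying worlds: {b, d, e}.

3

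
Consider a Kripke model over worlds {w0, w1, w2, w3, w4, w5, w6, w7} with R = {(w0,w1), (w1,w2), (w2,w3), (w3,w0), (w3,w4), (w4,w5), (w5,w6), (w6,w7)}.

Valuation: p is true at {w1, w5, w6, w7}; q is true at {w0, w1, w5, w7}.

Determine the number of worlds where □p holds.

w0: successors {w1}; p there: w1:T. ✓
w1: successors {w2}; p there: w2:F. ✗
w2: successors {w3}; p there: w3:F. ✗
w3: successors {w0, w4}; p there: w0:F, w4:F. ✗
w4: successors {w5}; p there: w5:T. ✓
w5: successors {w6}; p there: w6:T. ✓
w6: successors {w7}; p there: w7:T. ✓
w7: no successors, so □p holds vacuously. ✓
Satisfying worlds: {w0, w4, w5, w6, w7}.

5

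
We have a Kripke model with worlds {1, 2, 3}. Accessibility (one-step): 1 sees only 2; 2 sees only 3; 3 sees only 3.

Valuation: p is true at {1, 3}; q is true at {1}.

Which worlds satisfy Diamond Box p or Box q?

{1, 2, 3}

1: Diamond Box p is T, Box q is F. ✓
2: Diamond Box p is T, Box q is F. ✓
3: Diamond Box p is T, Box q is F. ✓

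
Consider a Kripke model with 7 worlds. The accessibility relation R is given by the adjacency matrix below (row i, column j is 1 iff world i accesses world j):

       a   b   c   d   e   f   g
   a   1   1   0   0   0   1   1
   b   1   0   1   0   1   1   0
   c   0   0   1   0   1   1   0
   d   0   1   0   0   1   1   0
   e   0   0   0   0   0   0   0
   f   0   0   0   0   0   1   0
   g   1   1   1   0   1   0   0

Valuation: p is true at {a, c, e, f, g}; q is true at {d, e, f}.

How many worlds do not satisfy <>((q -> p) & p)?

a: successors {a, b, f, g}; (q -> p) & p there: a:T, b:F, f:T, g:T. ✓
b: successors {a, c, e, f}; (q -> p) & p there: a:T, c:T, e:T, f:T. ✓
c: successors {c, e, f}; (q -> p) & p there: c:T, e:T, f:T. ✓
d: successors {b, e, f}; (q -> p) & p there: b:F, e:T, f:T. ✓
e: no successors, so <>((q -> p) & p) fails. ✗
f: successors {f}; (q -> p) & p there: f:T. ✓
g: successors {a, b, c, e}; (q -> p) & p there: a:T, b:F, c:T, e:T. ✓
Satisfying worlds: {a, b, c, d, f, g}.
So <>((q -> p) & p) fails at the other 1 world.

1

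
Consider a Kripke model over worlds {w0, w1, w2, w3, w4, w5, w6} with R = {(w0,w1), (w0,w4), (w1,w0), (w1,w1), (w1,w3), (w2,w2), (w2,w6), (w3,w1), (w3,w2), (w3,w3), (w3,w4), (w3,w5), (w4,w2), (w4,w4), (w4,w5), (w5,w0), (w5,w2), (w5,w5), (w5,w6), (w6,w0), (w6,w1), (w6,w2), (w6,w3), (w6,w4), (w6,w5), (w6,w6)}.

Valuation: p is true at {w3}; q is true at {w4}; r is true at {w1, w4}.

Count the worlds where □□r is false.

7

w0: successors {w1, w4}; □r there: w1:F, w4:F. ✗
w1: successors {w0, w1, w3}; □r there: w0:T, w1:F, w3:F. ✗
w2: successors {w2, w6}; □r there: w2:F, w6:F. ✗
w3: successors {w1, w2, w3, w4, w5}; □r there: w1:F, w2:F, w3:F, w4:F, w5:F. ✗
w4: successors {w2, w4, w5}; □r there: w2:F, w4:F, w5:F. ✗
w5: successors {w0, w2, w5, w6}; □r there: w0:T, w2:F, w5:F, w6:F. ✗
w6: successors {w0, w1, w2, w3, w4, w5, w6}; □r there: w0:T, w1:F, w2:F, w3:F, w4:F, w5:F, w6:F. ✗
Satisfying worlds: ∅.
So □□r fails at the other 7 worlds.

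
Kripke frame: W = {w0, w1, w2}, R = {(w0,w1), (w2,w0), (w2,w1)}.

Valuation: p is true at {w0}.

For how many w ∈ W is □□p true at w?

w0: successors {w1}; □p there: w1:T. ✓
w1: no successors, so □□p holds vacuously. ✓
w2: successors {w0, w1}; □p there: w0:F, w1:T. ✗
Satisfying worlds: {w0, w1}.

2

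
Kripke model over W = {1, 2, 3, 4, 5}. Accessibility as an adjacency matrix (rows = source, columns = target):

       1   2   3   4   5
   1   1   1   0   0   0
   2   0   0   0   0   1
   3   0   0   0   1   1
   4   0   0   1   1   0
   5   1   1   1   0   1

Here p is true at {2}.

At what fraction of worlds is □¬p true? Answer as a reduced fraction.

3/5

1: successors {1, 2}; ¬p there: 1:T, 2:F. ✗
2: successors {5}; ¬p there: 5:T. ✓
3: successors {4, 5}; ¬p there: 4:T, 5:T. ✓
4: successors {3, 4}; ¬p there: 3:T, 4:T. ✓
5: successors {1, 2, 3, 5}; ¬p there: 1:T, 2:F, 3:T, 5:T. ✗
That's 3 of 5 worlds, so 3/5.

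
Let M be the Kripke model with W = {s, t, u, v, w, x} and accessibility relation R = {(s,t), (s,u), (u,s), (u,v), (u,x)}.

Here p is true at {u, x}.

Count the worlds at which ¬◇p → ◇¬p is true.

2

s: ¬◇p is F, ◇¬p is T. ✓
t: ¬◇p is T, ◇¬p is F. ✗
u: ¬◇p is F, ◇¬p is T. ✓
v: ¬◇p is T, ◇¬p is F. ✗
w: ¬◇p is T, ◇¬p is F. ✗
x: ¬◇p is T, ◇¬p is F. ✗
Satisfying worlds: {s, u}.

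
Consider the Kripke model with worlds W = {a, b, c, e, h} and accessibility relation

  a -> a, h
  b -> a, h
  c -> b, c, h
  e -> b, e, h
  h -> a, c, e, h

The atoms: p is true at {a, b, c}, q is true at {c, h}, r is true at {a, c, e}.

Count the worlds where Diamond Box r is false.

5

a: successors {a, h}; Box r there: a:F, h:F. ✗
b: successors {a, h}; Box r there: a:F, h:F. ✗
c: successors {b, c, h}; Box r there: b:F, c:F, h:F. ✗
e: successors {b, e, h}; Box r there: b:F, e:F, h:F. ✗
h: successors {a, c, e, h}; Box r there: a:F, c:F, e:F, h:F. ✗
Satisfying worlds: ∅.
So Diamond Box r fails at the other 5 worlds.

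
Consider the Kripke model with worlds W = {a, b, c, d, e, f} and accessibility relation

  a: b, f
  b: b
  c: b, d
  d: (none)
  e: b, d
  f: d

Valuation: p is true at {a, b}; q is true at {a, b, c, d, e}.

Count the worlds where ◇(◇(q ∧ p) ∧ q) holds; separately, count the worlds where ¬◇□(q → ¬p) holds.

For ◇(◇(q ∧ p) ∧ q):
a: successors {b, f}; ◇(q ∧ p) ∧ q there: b:T, f:F. ✓
b: successors {b}; ◇(q ∧ p) ∧ q there: b:T. ✓
c: successors {b, d}; ◇(q ∧ p) ∧ q there: b:T, d:F. ✓
d: no successors, so ◇(◇(q ∧ p) ∧ q) fails. ✗
e: successors {b, d}; ◇(q ∧ p) ∧ q there: b:T, d:F. ✓
f: successors {d}; ◇(q ∧ p) ∧ q there: d:F. ✗
— 4 worlds.
For ¬◇□(q → ¬p):
a: ◇□(q → ¬p) is T. ✗
b: ◇□(q → ¬p) is F. ✓
c: ◇□(q → ¬p) is T. ✗
d: ◇□(q → ¬p) is F. ✓
e: ◇□(q → ¬p) is T. ✗
f: ◇□(q → ¬p) is T. ✗
— 2 worlds.

4 and 2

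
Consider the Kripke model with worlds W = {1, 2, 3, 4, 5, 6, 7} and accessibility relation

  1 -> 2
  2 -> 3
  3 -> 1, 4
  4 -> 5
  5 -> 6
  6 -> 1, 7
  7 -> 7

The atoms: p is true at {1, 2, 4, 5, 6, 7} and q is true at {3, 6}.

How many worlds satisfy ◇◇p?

6

1: successors {2}; ◇p there: 2:F. ✗
2: successors {3}; ◇p there: 3:T. ✓
3: successors {1, 4}; ◇p there: 1:T, 4:T. ✓
4: successors {5}; ◇p there: 5:T. ✓
5: successors {6}; ◇p there: 6:T. ✓
6: successors {1, 7}; ◇p there: 1:T, 7:T. ✓
7: successors {7}; ◇p there: 7:T. ✓
Satisfying worlds: {2, 3, 4, 5, 6, 7}.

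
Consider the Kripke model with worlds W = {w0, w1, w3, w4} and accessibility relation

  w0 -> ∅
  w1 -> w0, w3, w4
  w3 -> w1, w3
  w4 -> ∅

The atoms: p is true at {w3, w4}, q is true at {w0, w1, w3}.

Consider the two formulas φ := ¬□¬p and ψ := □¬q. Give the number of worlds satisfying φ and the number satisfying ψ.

For ¬□¬p:
w0: □¬p is T. ✗
w1: □¬p is F. ✓
w3: □¬p is F. ✓
w4: □¬p is T. ✗
— 2 worlds.
For □¬q:
w0: no successors, so □¬q holds vacuously. ✓
w1: successors {w0, w3, w4}; ¬q there: w0:F, w3:F, w4:T. ✗
w3: successors {w1, w3}; ¬q there: w1:F, w3:F. ✗
w4: no successors, so □¬q holds vacuously. ✓
— 2 worlds.

2 and 2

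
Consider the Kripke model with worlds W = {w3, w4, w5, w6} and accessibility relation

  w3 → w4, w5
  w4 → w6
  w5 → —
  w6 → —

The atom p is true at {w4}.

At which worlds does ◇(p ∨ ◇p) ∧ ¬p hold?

{w3}

w3: ◇(p ∨ ◇p) is T, ¬p is T. ✓
w4: ◇(p ∨ ◇p) is F, ¬p is F. ✗
w5: ◇(p ∨ ◇p) is F, ¬p is T. ✗
w6: ◇(p ∨ ◇p) is F, ¬p is T. ✗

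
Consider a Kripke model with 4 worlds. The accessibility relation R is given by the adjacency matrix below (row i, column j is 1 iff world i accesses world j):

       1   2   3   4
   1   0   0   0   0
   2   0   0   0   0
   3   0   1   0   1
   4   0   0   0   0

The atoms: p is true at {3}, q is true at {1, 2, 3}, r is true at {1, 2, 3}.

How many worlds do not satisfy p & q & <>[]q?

3

1: p & q is F, <>[]q is F. ✗
2: p & q is F, <>[]q is F. ✗
3: p & q is T, <>[]q is T. ✓
4: p & q is F, <>[]q is F. ✗
Satisfying worlds: {3}.
So p & q & <>[]q fails at the other 3 worlds.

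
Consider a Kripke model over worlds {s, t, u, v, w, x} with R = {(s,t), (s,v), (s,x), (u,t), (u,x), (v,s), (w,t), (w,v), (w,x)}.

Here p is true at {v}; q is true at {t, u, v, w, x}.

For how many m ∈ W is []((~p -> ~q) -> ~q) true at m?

s: successors {t, v, x}; (~p -> ~q) -> ~q there: t:T, v:F, x:T. ✗
t: no successors, so []((~p -> ~q) -> ~q) holds vacuously. ✓
u: successors {t, x}; (~p -> ~q) -> ~q there: t:T, x:T. ✓
v: successors {s}; (~p -> ~q) -> ~q there: s:T. ✓
w: successors {t, v, x}; (~p -> ~q) -> ~q there: t:T, v:F, x:T. ✗
x: no successors, so []((~p -> ~q) -> ~q) holds vacuously. ✓
Satisfying worlds: {t, u, v, x}.

4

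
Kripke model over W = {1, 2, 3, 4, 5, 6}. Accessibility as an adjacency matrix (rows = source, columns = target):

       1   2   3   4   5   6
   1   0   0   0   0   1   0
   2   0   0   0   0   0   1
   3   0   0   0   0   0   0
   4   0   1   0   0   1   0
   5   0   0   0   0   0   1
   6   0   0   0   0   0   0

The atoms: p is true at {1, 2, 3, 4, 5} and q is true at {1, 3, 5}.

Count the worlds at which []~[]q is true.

4

1: successors {5}; ~[]q there: 5:T. ✓
2: successors {6}; ~[]q there: 6:F. ✗
3: no successors, so []~[]q holds vacuously. ✓
4: successors {2, 5}; ~[]q there: 2:T, 5:T. ✓
5: successors {6}; ~[]q there: 6:F. ✗
6: no successors, so []~[]q holds vacuously. ✓
Satisfying worlds: {1, 3, 4, 6}.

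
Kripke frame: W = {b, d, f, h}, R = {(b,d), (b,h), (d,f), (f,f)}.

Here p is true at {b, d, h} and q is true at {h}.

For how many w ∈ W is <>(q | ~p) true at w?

b: successors {d, h}; q | ~p there: d:F, h:T. ✓
d: successors {f}; q | ~p there: f:T. ✓
f: successors {f}; q | ~p there: f:T. ✓
h: no successors, so <>(q | ~p) fails. ✗
Satisfying worlds: {b, d, f}.

3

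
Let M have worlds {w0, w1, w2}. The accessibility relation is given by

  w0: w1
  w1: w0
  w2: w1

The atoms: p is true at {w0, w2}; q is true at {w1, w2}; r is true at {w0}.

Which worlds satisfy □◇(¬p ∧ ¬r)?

{w1}

w0: successors {w1}; ◇(¬p ∧ ¬r) there: w1:F. ✗
w1: successors {w0}; ◇(¬p ∧ ¬r) there: w0:T. ✓
w2: successors {w1}; ◇(¬p ∧ ¬r) there: w1:F. ✗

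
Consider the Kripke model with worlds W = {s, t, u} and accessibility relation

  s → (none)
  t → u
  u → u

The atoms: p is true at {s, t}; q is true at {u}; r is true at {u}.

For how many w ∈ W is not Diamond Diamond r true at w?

s: Diamond Diamond r is F. ✓
t: Diamond Diamond r is T. ✗
u: Diamond Diamond r is T. ✗
Satisfying worlds: {s}.

1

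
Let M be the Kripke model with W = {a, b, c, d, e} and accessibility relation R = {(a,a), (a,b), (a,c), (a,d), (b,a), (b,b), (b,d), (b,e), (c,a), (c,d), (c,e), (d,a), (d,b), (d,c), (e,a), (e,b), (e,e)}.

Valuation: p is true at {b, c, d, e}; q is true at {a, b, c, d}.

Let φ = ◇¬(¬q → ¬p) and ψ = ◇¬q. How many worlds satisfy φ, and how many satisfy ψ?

3 and 3

For ◇¬(¬q → ¬p):
a: successors {a, b, c, d}; ¬(¬q → ¬p) there: a:F, b:F, c:F, d:F. ✗
b: successors {a, b, d, e}; ¬(¬q → ¬p) there: a:F, b:F, d:F, e:T. ✓
c: successors {a, d, e}; ¬(¬q → ¬p) there: a:F, d:F, e:T. ✓
d: successors {a, b, c}; ¬(¬q → ¬p) there: a:F, b:F, c:F. ✗
e: successors {a, b, e}; ¬(¬q → ¬p) there: a:F, b:F, e:T. ✓
— 3 worlds.
For ◇¬q:
a: successors {a, b, c, d}; ¬q there: a:F, b:F, c:F, d:F. ✗
b: successors {a, b, d, e}; ¬q there: a:F, b:F, d:F, e:T. ✓
c: successors {a, d, e}; ¬q there: a:F, d:F, e:T. ✓
d: successors {a, b, c}; ¬q there: a:F, b:F, c:F. ✗
e: successors {a, b, e}; ¬q there: a:F, b:F, e:T. ✓
— 3 worlds.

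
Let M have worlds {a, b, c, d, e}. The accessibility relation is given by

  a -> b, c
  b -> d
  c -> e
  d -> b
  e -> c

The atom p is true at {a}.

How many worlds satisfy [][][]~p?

5

a: successors {b, c}; [][]~p there: b:T, c:T. ✓
b: successors {d}; [][]~p there: d:T. ✓
c: successors {e}; [][]~p there: e:T. ✓
d: successors {b}; [][]~p there: b:T. ✓
e: successors {c}; [][]~p there: c:T. ✓
Satisfying worlds: {a, b, c, d, e}.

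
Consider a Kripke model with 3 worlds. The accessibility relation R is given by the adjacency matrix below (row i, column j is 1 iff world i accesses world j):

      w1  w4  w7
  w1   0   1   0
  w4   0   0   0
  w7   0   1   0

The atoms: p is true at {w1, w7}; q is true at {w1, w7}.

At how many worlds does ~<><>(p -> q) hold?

3

w1: <><>(p -> q) is F. ✓
w4: <><>(p -> q) is F. ✓
w7: <><>(p -> q) is F. ✓
Satisfying worlds: {w1, w4, w7}.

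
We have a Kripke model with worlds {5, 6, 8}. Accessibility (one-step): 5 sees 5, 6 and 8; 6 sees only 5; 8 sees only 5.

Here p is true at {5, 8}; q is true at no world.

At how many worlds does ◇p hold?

5: successors {5, 6, 8}; p there: 5:T, 6:F, 8:T. ✓
6: successors {5}; p there: 5:T. ✓
8: successors {5}; p there: 5:T. ✓
Satisfying worlds: {5, 6, 8}.

3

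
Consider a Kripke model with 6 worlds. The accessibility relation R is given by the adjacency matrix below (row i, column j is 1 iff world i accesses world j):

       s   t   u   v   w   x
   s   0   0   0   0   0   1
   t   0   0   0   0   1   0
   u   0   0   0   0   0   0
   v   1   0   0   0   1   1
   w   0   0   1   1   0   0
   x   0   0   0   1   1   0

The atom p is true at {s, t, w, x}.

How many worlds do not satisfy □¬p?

4

s: successors {x}; ¬p there: x:F. ✗
t: successors {w}; ¬p there: w:F. ✗
u: no successors, so □¬p holds vacuously. ✓
v: successors {s, w, x}; ¬p there: s:F, w:F, x:F. ✗
w: successors {u, v}; ¬p there: u:T, v:T. ✓
x: successors {v, w}; ¬p there: v:T, w:F. ✗
Satisfying worlds: {u, w}.
So □¬p fails at the other 4 worlds.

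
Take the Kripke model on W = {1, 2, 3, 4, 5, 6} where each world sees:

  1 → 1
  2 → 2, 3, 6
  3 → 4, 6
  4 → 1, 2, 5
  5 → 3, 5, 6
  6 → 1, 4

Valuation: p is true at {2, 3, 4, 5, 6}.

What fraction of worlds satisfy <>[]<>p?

1/2

1: successors {1}; []<>p there: 1:F. ✗
2: successors {2, 3, 6}; []<>p there: 2:T, 3:T, 6:F. ✓
3: successors {4, 6}; []<>p there: 4:F, 6:F. ✗
4: successors {1, 2, 5}; []<>p there: 1:F, 2:T, 5:T. ✓
5: successors {3, 5, 6}; []<>p there: 3:T, 5:T, 6:F. ✓
6: successors {1, 4}; []<>p there: 1:F, 4:F. ✗
That's 3 of 6 worlds, so 3/6 = 1/2.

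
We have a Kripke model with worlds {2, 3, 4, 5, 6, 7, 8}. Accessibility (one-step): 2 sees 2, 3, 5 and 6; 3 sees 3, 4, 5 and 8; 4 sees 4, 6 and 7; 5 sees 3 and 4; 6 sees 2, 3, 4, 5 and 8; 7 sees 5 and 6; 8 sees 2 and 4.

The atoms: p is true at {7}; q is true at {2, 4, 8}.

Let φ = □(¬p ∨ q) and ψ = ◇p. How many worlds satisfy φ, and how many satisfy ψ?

6 and 1

For □(¬p ∨ q):
2: successors {2, 3, 5, 6}; ¬p ∨ q there: 2:T, 3:T, 5:T, 6:T. ✓
3: successors {3, 4, 5, 8}; ¬p ∨ q there: 3:T, 4:T, 5:T, 8:T. ✓
4: successors {4, 6, 7}; ¬p ∨ q there: 4:T, 6:T, 7:F. ✗
5: successors {3, 4}; ¬p ∨ q there: 3:T, 4:T. ✓
6: successors {2, 3, 4, 5, 8}; ¬p ∨ q there: 2:T, 3:T, 4:T, 5:T, 8:T. ✓
7: successors {5, 6}; ¬p ∨ q there: 5:T, 6:T. ✓
8: successors {2, 4}; ¬p ∨ q there: 2:T, 4:T. ✓
— 6 worlds.
For ◇p:
2: successors {2, 3, 5, 6}; p there: 2:F, 3:F, 5:F, 6:F. ✗
3: successors {3, 4, 5, 8}; p there: 3:F, 4:F, 5:F, 8:F. ✗
4: successors {4, 6, 7}; p there: 4:F, 6:F, 7:T. ✓
5: successors {3, 4}; p there: 3:F, 4:F. ✗
6: successors {2, 3, 4, 5, 8}; p there: 2:F, 3:F, 4:F, 5:F, 8:F. ✗
7: successors {5, 6}; p there: 5:F, 6:F. ✗
8: successors {2, 4}; p there: 2:F, 4:F. ✗
— 1 world.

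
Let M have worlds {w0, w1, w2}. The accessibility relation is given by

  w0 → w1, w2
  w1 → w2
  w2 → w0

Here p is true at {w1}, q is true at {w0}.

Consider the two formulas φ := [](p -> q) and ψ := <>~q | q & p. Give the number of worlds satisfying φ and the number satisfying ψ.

For [](p -> q):
w0: successors {w1, w2}; p -> q there: w1:F, w2:T. ✗
w1: successors {w2}; p -> q there: w2:T. ✓
w2: successors {w0}; p -> q there: w0:T. ✓
— 2 worlds.
For <>~q | q & p:
w0: <>~q is T, q & p is F. ✓
w1: <>~q is T, q & p is F. ✓
w2: <>~q is F, q & p is F. ✗
— 2 worlds.

2 and 2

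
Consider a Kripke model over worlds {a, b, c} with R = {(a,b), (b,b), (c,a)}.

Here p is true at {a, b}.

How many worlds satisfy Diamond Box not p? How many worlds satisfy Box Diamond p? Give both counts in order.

For Diamond Box not p:
a: successors {b}; Box not p there: b:F. ✗
b: successors {b}; Box not p there: b:F. ✗
c: successors {a}; Box not p there: a:F. ✗
— 0 worlds.
For Box Diamond p:
a: successors {b}; Diamond p there: b:T. ✓
b: successors {b}; Diamond p there: b:T. ✓
c: successors {a}; Diamond p there: a:T. ✓
— 3 worlds.

0 and 3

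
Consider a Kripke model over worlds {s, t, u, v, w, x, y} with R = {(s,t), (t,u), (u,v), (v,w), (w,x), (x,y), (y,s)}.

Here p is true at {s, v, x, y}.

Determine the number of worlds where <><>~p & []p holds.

s: <><>~p is T, []p is F. ✗
t: <><>~p is F, []p is F. ✗
u: <><>~p is T, []p is T. ✓
v: <><>~p is F, []p is F. ✗
w: <><>~p is F, []p is T. ✗
x: <><>~p is F, []p is T. ✗
y: <><>~p is T, []p is T. ✓
Satisfying worlds: {u, y}.

2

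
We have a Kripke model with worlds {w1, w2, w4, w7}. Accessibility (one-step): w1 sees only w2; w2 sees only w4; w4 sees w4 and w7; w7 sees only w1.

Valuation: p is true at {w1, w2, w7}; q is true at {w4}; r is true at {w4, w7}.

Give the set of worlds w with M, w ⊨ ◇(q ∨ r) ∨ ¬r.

w1: ◇(q ∨ r) is F, ¬r is T. ✓
w2: ◇(q ∨ r) is T, ¬r is T. ✓
w4: ◇(q ∨ r) is T, ¬r is F. ✓
w7: ◇(q ∨ r) is F, ¬r is F. ✗

{w1, w2, w4}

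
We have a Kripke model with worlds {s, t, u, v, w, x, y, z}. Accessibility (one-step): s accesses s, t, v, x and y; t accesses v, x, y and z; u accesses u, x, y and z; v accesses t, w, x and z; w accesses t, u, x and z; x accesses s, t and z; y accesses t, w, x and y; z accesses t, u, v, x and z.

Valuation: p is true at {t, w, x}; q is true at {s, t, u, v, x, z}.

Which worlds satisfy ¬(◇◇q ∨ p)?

s: ◇◇q ∨ p is T. ✗
t: ◇◇q ∨ p is T. ✗
u: ◇◇q ∨ p is T. ✗
v: ◇◇q ∨ p is T. ✗
w: ◇◇q ∨ p is T. ✗
x: ◇◇q ∨ p is T. ✗
y: ◇◇q ∨ p is T. ✗
z: ◇◇q ∨ p is T. ✗

∅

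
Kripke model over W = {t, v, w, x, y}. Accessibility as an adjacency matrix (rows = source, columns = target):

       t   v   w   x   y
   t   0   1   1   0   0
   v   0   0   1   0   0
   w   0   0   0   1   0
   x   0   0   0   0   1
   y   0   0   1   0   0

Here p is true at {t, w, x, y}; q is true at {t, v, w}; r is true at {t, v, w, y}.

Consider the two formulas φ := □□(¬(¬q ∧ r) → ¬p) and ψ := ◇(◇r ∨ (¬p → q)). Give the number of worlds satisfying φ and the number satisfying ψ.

1 and 5

For □□(¬(¬q ∧ r) → ¬p):
t: successors {v, w}; □(¬(¬q ∧ r) → ¬p) there: v:F, w:F. ✗
v: successors {w}; □(¬(¬q ∧ r) → ¬p) there: w:F. ✗
w: successors {x}; □(¬(¬q ∧ r) → ¬p) there: x:T. ✓
x: successors {y}; □(¬(¬q ∧ r) → ¬p) there: y:F. ✗
y: successors {w}; □(¬(¬q ∧ r) → ¬p) there: w:F. ✗
— 1 world.
For ◇(◇r ∨ (¬p → q)):
t: successors {v, w}; ◇r ∨ (¬p → q) there: v:T, w:T. ✓
v: successors {w}; ◇r ∨ (¬p → q) there: w:T. ✓
w: successors {x}; ◇r ∨ (¬p → q) there: x:T. ✓
x: successors {y}; ◇r ∨ (¬p → q) there: y:T. ✓
y: successors {w}; ◇r ∨ (¬p → q) there: w:T. ✓
— 5 worlds.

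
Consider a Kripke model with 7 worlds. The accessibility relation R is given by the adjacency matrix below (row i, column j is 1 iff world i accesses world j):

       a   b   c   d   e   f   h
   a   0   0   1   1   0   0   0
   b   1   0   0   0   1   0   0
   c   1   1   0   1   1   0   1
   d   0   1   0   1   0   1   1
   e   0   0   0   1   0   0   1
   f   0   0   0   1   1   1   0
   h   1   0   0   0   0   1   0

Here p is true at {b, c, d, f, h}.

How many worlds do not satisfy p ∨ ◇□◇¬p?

a: p is F, ◇□◇¬p is F. ✗
b: p is T, ◇□◇¬p is F. ✓
c: p is T, ◇□◇¬p is F. ✓
d: p is T, ◇□◇¬p is F. ✓
e: p is F, ◇□◇¬p is F. ✗
f: p is T, ◇□◇¬p is F. ✓
h: p is T, ◇□◇¬p is F. ✓
Satisfying worlds: {b, c, d, f, h}.
So p ∨ ◇□◇¬p fails at the other 2 worlds.

2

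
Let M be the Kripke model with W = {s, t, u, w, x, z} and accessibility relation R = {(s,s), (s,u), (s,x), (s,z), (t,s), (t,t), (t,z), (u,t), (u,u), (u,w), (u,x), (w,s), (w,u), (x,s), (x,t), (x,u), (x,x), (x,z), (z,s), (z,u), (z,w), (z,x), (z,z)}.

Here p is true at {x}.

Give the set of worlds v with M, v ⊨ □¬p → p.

{s, u, x, z}

s: □¬p is F, p is F. ✓
t: □¬p is T, p is F. ✗
u: □¬p is F, p is F. ✓
w: □¬p is T, p is F. ✗
x: □¬p is F, p is T. ✓
z: □¬p is F, p is F. ✓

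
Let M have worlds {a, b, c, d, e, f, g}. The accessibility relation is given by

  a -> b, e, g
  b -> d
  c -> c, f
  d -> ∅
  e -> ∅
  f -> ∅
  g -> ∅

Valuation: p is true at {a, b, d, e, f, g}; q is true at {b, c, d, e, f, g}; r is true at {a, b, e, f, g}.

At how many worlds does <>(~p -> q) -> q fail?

1

a: <>(~p -> q) is T, q is F. ✗
b: <>(~p -> q) is T, q is T. ✓
c: <>(~p -> q) is T, q is T. ✓
d: <>(~p -> q) is F, q is T. ✓
e: <>(~p -> q) is F, q is T. ✓
f: <>(~p -> q) is F, q is T. ✓
g: <>(~p -> q) is F, q is T. ✓
Satisfying worlds: {b, c, d, e, f, g}.
So <>(~p -> q) -> q fails at the other 1 world.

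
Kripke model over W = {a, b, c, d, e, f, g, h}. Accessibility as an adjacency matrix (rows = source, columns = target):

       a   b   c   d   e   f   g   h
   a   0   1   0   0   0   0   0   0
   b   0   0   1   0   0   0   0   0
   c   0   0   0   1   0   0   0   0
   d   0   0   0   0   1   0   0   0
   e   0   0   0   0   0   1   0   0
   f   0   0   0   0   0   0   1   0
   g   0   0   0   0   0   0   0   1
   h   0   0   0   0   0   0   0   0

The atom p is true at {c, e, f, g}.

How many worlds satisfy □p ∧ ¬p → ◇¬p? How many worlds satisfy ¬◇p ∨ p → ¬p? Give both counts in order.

For □p ∧ ¬p → ◇¬p:
a: □p ∧ ¬p is F, ◇¬p is T. ✓
b: □p ∧ ¬p is T, ◇¬p is F. ✗
c: □p ∧ ¬p is F, ◇¬p is T. ✓
d: □p ∧ ¬p is T, ◇¬p is F. ✗
e: □p ∧ ¬p is F, ◇¬p is F. ✓
f: □p ∧ ¬p is F, ◇¬p is F. ✓
g: □p ∧ ¬p is F, ◇¬p is T. ✓
h: □p ∧ ¬p is T, ◇¬p is F. ✗
— 5 worlds.
For ¬◇p ∨ p → ¬p:
a: ¬◇p ∨ p is T, ¬p is T. ✓
b: ¬◇p ∨ p is F, ¬p is T. ✓
c: ¬◇p ∨ p is T, ¬p is F. ✗
d: ¬◇p ∨ p is F, ¬p is T. ✓
e: ¬◇p ∨ p is T, ¬p is F. ✗
f: ¬◇p ∨ p is T, ¬p is F. ✗
g: ¬◇p ∨ p is T, ¬p is F. ✗
h: ¬◇p ∨ p is T, ¬p is T. ✓
— 4 worlds.

5 and 4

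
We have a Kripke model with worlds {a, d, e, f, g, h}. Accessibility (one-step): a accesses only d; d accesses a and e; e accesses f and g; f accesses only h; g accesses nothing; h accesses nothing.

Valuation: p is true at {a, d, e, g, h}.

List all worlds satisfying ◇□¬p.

a: successors {d}; □¬p there: d:F. ✗
d: successors {a, e}; □¬p there: a:F, e:F. ✗
e: successors {f, g}; □¬p there: f:F, g:T. ✓
f: successors {h}; □¬p there: h:T. ✓
g: no successors, so ◇□¬p fails. ✗
h: no successors, so ◇□¬p fails. ✗

{e, f}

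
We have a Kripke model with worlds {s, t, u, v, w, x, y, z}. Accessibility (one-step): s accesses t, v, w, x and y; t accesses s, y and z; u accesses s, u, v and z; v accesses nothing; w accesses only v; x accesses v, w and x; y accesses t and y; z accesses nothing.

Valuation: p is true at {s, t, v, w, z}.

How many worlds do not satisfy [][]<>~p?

s: successors {t, v, w, x, y}; []<>~p there: t:F, v:T, w:F, x:F, y:T. ✗
t: successors {s, y, z}; []<>~p there: s:F, y:T, z:T. ✗
u: successors {s, u, v, z}; []<>~p there: s:F, u:F, v:T, z:T. ✗
v: no successors, so [][]<>~p holds vacuously. ✓
w: successors {v}; []<>~p there: v:T. ✓
x: successors {v, w, x}; []<>~p there: v:T, w:F, x:F. ✗
y: successors {t, y}; []<>~p there: t:F, y:T. ✗
z: no successors, so [][]<>~p holds vacuously. ✓
Satisfying worlds: {v, w, z}.
So [][]<>~p fails at the other 5 worlds.

5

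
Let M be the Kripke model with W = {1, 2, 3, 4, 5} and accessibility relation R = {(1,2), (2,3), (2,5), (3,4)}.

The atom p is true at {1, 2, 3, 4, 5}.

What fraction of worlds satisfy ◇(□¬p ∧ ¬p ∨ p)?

3/5

1: successors {2}; □¬p ∧ ¬p ∨ p there: 2:T. ✓
2: successors {3, 5}; □¬p ∧ ¬p ∨ p there: 3:T, 5:T. ✓
3: successors {4}; □¬p ∧ ¬p ∨ p there: 4:T. ✓
4: no successors, so ◇(□¬p ∧ ¬p ∨ p) fails. ✗
5: no successors, so ◇(□¬p ∧ ¬p ∨ p) fails. ✗
That's 3 of 5 worlds, so 3/5.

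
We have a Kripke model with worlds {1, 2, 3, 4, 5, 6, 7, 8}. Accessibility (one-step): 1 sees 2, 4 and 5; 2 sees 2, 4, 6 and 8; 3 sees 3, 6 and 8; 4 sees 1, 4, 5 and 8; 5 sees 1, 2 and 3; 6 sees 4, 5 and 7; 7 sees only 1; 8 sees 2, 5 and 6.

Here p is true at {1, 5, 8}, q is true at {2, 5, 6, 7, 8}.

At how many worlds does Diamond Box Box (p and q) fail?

8

1: successors {2, 4, 5}; Box Box (p and q) there: 2:F, 4:F, 5:F. ✗
2: successors {2, 4, 6, 8}; Box Box (p and q) there: 2:F, 4:F, 6:F, 8:F. ✗
3: successors {3, 6, 8}; Box Box (p and q) there: 3:F, 6:F, 8:F. ✗
4: successors {1, 4, 5, 8}; Box Box (p and q) there: 1:F, 4:F, 5:F, 8:F. ✗
5: successors {1, 2, 3}; Box Box (p and q) there: 1:F, 2:F, 3:F. ✗
6: successors {4, 5, 7}; Box Box (p and q) there: 4:F, 5:F, 7:F. ✗
7: successors {1}; Box Box (p and q) there: 1:F. ✗
8: successors {2, 5, 6}; Box Box (p and q) there: 2:F, 5:F, 6:F. ✗
Satisfying worlds: ∅.
So Diamond Box Box (p and q) fails at the other 8 worlds.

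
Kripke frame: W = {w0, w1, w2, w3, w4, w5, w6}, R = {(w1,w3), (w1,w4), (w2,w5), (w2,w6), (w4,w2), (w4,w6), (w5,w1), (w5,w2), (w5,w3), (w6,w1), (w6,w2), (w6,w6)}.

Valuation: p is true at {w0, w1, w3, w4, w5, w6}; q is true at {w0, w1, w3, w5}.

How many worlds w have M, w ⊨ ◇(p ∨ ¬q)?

5

w0: no successors, so ◇(p ∨ ¬q) fails. ✗
w1: successors {w3, w4}; p ∨ ¬q there: w3:T, w4:T. ✓
w2: successors {w5, w6}; p ∨ ¬q there: w5:T, w6:T. ✓
w3: no successors, so ◇(p ∨ ¬q) fails. ✗
w4: successors {w2, w6}; p ∨ ¬q there: w2:T, w6:T. ✓
w5: successors {w1, w2, w3}; p ∨ ¬q there: w1:T, w2:T, w3:T. ✓
w6: successors {w1, w2, w6}; p ∨ ¬q there: w1:T, w2:T, w6:T. ✓
Satisfying worlds: {w1, w2, w4, w5, w6}.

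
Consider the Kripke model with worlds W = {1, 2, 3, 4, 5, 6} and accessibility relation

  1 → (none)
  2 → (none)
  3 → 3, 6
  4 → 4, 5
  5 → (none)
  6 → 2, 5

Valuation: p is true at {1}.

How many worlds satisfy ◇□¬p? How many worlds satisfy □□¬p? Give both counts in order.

3 and 6

For ◇□¬p:
1: no successors, so ◇□¬p fails. ✗
2: no successors, so ◇□¬p fails. ✗
3: successors {3, 6}; □¬p there: 3:T, 6:T. ✓
4: successors {4, 5}; □¬p there: 4:T, 5:T. ✓
5: no successors, so ◇□¬p fails. ✗
6: successors {2, 5}; □¬p there: 2:T, 5:T. ✓
— 3 worlds.
For □□¬p:
1: no successors, so □□¬p holds vacuously. ✓
2: no successors, so □□¬p holds vacuously. ✓
3: successors {3, 6}; □¬p there: 3:T, 6:T. ✓
4: successors {4, 5}; □¬p there: 4:T, 5:T. ✓
5: no successors, so □□¬p holds vacuously. ✓
6: successors {2, 5}; □¬p there: 2:T, 5:T. ✓
— 6 worlds.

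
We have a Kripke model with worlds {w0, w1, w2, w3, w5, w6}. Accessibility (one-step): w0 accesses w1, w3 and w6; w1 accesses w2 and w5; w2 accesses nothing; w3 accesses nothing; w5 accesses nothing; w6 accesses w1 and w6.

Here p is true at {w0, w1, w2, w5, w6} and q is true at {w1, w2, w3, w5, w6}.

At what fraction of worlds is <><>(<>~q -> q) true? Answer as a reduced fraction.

1/3

w0: successors {w1, w3, w6}; <>(<>~q -> q) there: w1:T, w3:F, w6:T. ✓
w1: successors {w2, w5}; <>(<>~q -> q) there: w2:F, w5:F. ✗
w2: no successors, so <><>(<>~q -> q) fails. ✗
w3: no successors, so <><>(<>~q -> q) fails. ✗
w5: no successors, so <><>(<>~q -> q) fails. ✗
w6: successors {w1, w6}; <>(<>~q -> q) there: w1:T, w6:T. ✓
That's 2 of 6 worlds, so 2/6 = 1/3.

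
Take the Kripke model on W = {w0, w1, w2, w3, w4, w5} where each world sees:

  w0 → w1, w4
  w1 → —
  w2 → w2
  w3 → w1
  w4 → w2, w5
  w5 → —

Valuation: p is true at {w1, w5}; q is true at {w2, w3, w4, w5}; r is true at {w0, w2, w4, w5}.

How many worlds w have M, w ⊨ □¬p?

3

w0: successors {w1, w4}; ¬p there: w1:F, w4:T. ✗
w1: no successors, so □¬p holds vacuously. ✓
w2: successors {w2}; ¬p there: w2:T. ✓
w3: successors {w1}; ¬p there: w1:F. ✗
w4: successors {w2, w5}; ¬p there: w2:T, w5:F. ✗
w5: no successors, so □¬p holds vacuously. ✓
Satisfying worlds: {w1, w2, w5}.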